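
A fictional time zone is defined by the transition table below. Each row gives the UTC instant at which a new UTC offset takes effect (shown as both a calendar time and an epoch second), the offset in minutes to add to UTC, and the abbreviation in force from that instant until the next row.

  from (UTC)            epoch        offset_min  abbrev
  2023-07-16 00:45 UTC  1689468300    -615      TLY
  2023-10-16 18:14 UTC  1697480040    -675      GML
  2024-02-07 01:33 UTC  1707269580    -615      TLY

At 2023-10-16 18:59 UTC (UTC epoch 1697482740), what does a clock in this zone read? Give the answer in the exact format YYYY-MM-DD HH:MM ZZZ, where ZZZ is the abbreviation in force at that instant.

Query: 2023-10-16 18:59 UTC
Rule 2/3 (GML, -11:15): 2023-10-16 18:14 UTC ≤ query < 2024-02-07 01:33 UTC
18·60 + 59 - 675 = 464 min
464 = 0·1440 + 464; 464 = 7·60 + 44 → 07:44, same day
→ 2023-10-16 07:44 GML

2023-10-16 07:44 GML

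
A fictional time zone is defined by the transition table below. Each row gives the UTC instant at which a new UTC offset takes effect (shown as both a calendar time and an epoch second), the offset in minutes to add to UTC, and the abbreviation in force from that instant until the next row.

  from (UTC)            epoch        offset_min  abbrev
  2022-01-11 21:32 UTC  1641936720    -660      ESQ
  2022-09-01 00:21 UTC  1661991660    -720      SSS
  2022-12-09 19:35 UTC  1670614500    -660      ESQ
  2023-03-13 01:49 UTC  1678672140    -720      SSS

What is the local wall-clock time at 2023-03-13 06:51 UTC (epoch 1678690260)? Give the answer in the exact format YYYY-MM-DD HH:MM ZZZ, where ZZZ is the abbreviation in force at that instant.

Query: 2023-03-13 06:51 UTC
Rule 4/4 (SSS, -12:00): 2023-03-13 01:49 UTC ≤ query < +∞
6·60 + 51 - 720 = -309 min
-309 = -1·1440 + 1131; 1131 = 18·60 + 51 → 18:51, 2023-03-13 - 1 day = 2023-03-12
→ 2023-03-12 18:51 SSS

2023-03-12 18:51 SSS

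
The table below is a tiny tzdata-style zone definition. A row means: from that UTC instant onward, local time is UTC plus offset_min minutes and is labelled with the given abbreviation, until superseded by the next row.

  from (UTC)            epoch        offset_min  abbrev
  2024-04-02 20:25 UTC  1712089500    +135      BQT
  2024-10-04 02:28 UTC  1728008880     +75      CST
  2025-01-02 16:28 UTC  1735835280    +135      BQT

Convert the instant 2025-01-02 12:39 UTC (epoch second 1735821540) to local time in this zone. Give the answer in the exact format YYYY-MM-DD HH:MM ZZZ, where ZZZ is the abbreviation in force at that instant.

2025-01-02 13:54 CST

Query: 2025-01-02 12:39 UTC
Rule 2/3 (CST, +01:15): 2024-10-04 02:28 UTC ≤ query < 2025-01-02 16:28 UTC
12·60 + 39 + 75 = 834 min
834 = 0·1440 + 834; 834 = 13·60 + 54 → 13:54, same day
→ 2025-01-02 13:54 CST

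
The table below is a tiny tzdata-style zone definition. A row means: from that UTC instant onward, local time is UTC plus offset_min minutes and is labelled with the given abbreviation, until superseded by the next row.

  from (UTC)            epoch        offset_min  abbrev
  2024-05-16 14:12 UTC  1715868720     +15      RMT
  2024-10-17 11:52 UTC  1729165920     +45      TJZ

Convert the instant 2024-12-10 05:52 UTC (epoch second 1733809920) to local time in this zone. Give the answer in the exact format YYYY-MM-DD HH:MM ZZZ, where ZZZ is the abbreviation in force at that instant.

Query: 2024-12-10 05:52 UTC
Rule 2/2 (TJZ, +00:45): 2024-10-17 11:52 UTC ≤ query < +∞
5·60 + 52 + 45 = 397 min
397 = 0·1440 + 397; 397 = 6·60 + 37 → 06:37, same day
→ 2024-12-10 06:37 TJZ

2024-12-10 06:37 TJZ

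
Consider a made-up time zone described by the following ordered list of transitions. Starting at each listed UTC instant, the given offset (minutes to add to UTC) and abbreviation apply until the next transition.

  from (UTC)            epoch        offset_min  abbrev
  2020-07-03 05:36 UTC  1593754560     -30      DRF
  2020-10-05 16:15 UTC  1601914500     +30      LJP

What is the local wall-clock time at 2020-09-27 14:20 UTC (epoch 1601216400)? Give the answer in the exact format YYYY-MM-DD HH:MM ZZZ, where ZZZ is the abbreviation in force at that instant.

2020-09-27 13:50 DRF

Query: 2020-09-27 14:20 UTC
Rule 1/2 (DRF, -00:30): 2020-07-03 05:36 UTC ≤ query < 2020-10-05 16:15 UTC
14·60 + 20 - 30 = 830 min
830 = 0·1440 + 830; 830 = 13·60 + 50 → 13:50, same day
→ 2020-09-27 13:50 DRF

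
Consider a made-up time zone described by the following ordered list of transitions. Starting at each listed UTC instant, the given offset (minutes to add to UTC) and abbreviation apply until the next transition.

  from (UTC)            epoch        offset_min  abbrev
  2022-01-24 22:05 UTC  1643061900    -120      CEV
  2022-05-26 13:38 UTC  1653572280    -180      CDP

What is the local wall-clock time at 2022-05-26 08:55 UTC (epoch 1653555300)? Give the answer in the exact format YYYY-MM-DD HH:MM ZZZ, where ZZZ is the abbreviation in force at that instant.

2022-05-26 06:55 CEV

Query: 2022-05-26 08:55 UTC
Rule 1/2 (CEV, -02:00): 2022-01-24 22:05 UTC ≤ query < 2022-05-26 13:38 UTC
8·60 + 55 - 120 = 415 min
415 = 0·1440 + 415; 415 = 6·60 + 55 → 06:55, same day
→ 2022-05-26 06:55 CEV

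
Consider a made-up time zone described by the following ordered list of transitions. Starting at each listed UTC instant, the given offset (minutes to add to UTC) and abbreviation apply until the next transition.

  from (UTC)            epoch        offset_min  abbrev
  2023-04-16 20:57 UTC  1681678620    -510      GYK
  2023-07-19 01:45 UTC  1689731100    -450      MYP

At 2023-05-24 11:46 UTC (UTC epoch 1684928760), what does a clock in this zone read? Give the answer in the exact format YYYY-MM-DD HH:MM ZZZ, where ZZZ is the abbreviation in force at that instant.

2023-05-24 03:16 GYK

Query: 2023-05-24 11:46 UTC
Rule 1/2 (GYK, -08:30): 2023-04-16 20:57 UTC ≤ query < 2023-07-19 01:45 UTC
11·60 + 46 - 510 = 196 min
196 = 0·1440 + 196; 196 = 3·60 + 16 → 03:16, same day
→ 2023-05-24 03:16 GYK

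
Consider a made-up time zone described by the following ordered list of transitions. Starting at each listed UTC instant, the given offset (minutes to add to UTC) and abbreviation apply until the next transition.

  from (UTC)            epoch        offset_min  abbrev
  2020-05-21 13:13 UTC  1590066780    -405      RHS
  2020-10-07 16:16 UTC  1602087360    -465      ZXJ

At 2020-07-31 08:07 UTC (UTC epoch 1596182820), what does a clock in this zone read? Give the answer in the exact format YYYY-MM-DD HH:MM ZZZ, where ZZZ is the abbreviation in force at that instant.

2020-07-31 01:22 RHS

Query: 2020-07-31 08:07 UTC
Rule 1/2 (RHS, -06:45): 2020-05-21 13:13 UTC ≤ query < 2020-10-07 16:16 UTC
8·60 + 7 - 405 = 82 min
82 = 0·1440 + 82; 82 = 1·60 + 22 → 01:22, same day
→ 2020-07-31 01:22 RHS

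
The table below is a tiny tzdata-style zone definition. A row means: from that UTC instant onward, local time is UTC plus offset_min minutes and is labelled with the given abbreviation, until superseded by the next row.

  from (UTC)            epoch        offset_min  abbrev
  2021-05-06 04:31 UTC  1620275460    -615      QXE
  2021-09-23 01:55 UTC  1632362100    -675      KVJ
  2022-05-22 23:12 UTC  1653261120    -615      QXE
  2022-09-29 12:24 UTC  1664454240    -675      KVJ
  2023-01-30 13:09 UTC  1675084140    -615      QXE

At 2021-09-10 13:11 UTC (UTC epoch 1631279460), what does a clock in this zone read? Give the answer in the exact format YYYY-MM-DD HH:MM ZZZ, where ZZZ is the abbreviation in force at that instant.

Query: 2021-09-10 13:11 UTC
Rule 1/5 (QXE, -10:15): 2021-05-06 04:31 UTC ≤ query < 2021-09-23 01:55 UTC
13·60 + 11 - 615 = 176 min
176 = 0·1440 + 176; 176 = 2·60 + 56 → 02:56, same day
→ 2021-09-10 02:56 QXE

2021-09-10 02:56 QXE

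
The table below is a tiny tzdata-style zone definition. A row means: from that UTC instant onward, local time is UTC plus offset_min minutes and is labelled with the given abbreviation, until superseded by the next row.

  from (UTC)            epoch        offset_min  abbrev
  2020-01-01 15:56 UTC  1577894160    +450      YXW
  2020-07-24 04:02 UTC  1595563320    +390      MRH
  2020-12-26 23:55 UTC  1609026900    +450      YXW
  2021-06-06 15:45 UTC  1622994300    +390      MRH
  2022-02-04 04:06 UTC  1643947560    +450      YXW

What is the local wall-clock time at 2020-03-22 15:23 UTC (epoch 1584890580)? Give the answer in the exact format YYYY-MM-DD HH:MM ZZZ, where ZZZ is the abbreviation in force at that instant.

2020-03-22 22:53 YXW

Query: 2020-03-22 15:23 UTC
Rule 1/5 (YXW, +07:30): 2020-01-01 15:56 UTC ≤ query < 2020-07-24 04:02 UTC
15·60 + 23 + 450 = 1373 min
1373 = 0·1440 + 1373; 1373 = 22·60 + 53 → 22:53, same day
→ 2020-03-22 22:53 YXW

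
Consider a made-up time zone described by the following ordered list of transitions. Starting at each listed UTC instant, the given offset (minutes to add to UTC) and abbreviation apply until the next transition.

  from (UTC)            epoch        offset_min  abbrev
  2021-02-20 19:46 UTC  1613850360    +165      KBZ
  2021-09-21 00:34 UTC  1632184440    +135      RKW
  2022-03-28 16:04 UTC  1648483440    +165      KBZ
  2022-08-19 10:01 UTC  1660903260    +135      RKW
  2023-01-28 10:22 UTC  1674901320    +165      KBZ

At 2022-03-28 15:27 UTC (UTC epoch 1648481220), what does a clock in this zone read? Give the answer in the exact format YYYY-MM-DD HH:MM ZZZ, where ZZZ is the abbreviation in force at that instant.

2022-03-28 17:42 RKW

Query: 2022-03-28 15:27 UTC
Rule 2/5 (RKW, +02:15): 2021-09-21 00:34 UTC ≤ query < 2022-03-28 16:04 UTC
15·60 + 27 + 135 = 1062 min
1062 = 0·1440 + 1062; 1062 = 17·60 + 42 → 17:42, same day
→ 2022-03-28 17:42 RKW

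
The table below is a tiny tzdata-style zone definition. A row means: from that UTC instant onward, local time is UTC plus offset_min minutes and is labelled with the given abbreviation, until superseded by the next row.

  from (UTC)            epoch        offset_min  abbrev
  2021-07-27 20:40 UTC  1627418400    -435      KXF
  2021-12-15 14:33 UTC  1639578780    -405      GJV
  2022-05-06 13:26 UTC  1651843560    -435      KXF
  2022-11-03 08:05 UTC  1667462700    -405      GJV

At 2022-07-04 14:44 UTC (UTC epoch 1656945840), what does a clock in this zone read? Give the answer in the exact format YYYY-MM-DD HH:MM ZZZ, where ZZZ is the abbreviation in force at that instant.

2022-07-04 07:29 KXF

Query: 2022-07-04 14:44 UTC
Rule 3/4 (KXF, -07:15): 2022-05-06 13:26 UTC ≤ query < 2022-11-03 08:05 UTC
14·60 + 44 - 435 = 449 min
449 = 0·1440 + 449; 449 = 7·60 + 29 → 07:29, same day
→ 2022-07-04 07:29 KXF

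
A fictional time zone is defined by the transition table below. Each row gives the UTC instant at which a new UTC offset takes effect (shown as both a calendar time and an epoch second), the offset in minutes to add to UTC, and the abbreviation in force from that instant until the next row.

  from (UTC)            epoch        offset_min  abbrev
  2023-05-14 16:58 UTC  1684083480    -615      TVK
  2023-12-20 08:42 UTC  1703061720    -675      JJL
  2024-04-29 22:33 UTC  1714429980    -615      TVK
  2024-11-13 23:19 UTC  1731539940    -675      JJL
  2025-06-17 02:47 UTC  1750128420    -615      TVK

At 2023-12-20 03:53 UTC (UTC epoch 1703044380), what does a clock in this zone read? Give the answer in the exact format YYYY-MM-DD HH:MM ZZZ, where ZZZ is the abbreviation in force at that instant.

Query: 2023-12-20 03:53 UTC
Rule 1/5 (TVK, -10:15): 2023-05-14 16:58 UTC ≤ query < 2023-12-20 08:42 UTC
3·60 + 53 - 615 = -382 min
-382 = -1·1440 + 1058; 1058 = 17·60 + 38 → 17:38, 2023-12-20 - 1 day = 2023-12-19
→ 2023-12-19 17:38 TVK

2023-12-19 17:38 TVK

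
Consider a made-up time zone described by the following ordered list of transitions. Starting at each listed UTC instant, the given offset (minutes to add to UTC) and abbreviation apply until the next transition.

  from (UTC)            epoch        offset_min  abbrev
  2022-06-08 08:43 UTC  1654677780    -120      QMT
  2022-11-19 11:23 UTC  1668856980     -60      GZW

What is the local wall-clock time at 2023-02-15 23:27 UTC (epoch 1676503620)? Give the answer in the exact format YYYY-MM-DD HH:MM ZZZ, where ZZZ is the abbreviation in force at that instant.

Query: 2023-02-15 23:27 UTC
Rule 2/2 (GZW, -01:00): 2022-11-19 11:23 UTC ≤ query < +∞
23·60 + 27 - 60 = 1347 min
1347 = 0·1440 + 1347; 1347 = 22·60 + 27 → 22:27, same day
→ 2023-02-15 22:27 GZW

2023-02-15 22:27 GZW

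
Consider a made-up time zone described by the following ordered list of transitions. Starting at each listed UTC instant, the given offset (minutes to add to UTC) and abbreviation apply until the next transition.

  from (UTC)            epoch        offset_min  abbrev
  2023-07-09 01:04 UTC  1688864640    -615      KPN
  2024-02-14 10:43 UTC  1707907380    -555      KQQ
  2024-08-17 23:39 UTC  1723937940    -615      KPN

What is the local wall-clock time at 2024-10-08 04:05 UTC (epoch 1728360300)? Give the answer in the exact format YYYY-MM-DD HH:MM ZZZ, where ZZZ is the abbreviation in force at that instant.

2024-10-07 17:50 KPN

Query: 2024-10-08 04:05 UTC
Rule 3/3 (KPN, -10:15): 2024-08-17 23:39 UTC ≤ query < +∞
4·60 + 5 - 615 = -370 min
-370 = -1·1440 + 1070; 1070 = 17·60 + 50 → 17:50, 2024-10-08 - 1 day = 2024-10-07
→ 2024-10-07 17:50 KPN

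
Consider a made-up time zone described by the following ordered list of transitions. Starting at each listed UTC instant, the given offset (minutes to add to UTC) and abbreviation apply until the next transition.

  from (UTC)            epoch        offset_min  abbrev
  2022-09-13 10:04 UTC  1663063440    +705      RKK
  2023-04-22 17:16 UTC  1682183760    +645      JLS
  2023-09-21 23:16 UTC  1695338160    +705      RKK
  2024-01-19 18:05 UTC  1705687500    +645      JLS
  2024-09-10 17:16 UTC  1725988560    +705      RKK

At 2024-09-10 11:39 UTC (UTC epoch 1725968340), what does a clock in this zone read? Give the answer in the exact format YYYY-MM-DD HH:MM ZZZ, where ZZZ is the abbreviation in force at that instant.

Query: 2024-09-10 11:39 UTC
Rule 4/5 (JLS, +10:45): 2024-01-19 18:05 UTC ≤ query < 2024-09-10 17:16 UTC
11·60 + 39 + 645 = 1344 min
1344 = 0·1440 + 1344; 1344 = 22·60 + 24 → 22:24, same day
→ 2024-09-10 22:24 JLS

2024-09-10 22:24 JLS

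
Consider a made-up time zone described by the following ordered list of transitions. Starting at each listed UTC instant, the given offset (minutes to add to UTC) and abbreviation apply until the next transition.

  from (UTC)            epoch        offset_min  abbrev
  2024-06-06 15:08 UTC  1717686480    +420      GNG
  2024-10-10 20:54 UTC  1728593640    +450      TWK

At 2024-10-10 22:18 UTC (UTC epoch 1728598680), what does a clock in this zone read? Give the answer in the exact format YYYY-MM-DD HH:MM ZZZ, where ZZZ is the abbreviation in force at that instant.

2024-10-11 05:48 TWK

Query: 2024-10-10 22:18 UTC
Rule 2/2 (TWK, +07:30): 2024-10-10 20:54 UTC ≤ query < +∞
22·60 + 18 + 450 = 1788 min
1788 = 1·1440 + 348; 348 = 5·60 + 48 → 05:48, 2024-10-10 + 1 day = 2024-10-11
→ 2024-10-11 05:48 TWK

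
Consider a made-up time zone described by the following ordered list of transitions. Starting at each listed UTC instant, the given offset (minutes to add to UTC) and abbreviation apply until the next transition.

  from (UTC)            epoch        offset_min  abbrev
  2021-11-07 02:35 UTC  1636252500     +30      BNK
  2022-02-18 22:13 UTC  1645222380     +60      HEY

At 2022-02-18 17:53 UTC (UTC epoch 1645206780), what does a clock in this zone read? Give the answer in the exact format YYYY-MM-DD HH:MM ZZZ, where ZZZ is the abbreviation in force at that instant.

2022-02-18 18:23 BNK

Query: 2022-02-18 17:53 UTC
Rule 1/2 (BNK, +00:30): 2021-11-07 02:35 UTC ≤ query < 2022-02-18 22:13 UTC
17·60 + 53 + 30 = 1103 min
1103 = 0·1440 + 1103; 1103 = 18·60 + 23 → 18:23, same day
→ 2022-02-18 18:23 BNK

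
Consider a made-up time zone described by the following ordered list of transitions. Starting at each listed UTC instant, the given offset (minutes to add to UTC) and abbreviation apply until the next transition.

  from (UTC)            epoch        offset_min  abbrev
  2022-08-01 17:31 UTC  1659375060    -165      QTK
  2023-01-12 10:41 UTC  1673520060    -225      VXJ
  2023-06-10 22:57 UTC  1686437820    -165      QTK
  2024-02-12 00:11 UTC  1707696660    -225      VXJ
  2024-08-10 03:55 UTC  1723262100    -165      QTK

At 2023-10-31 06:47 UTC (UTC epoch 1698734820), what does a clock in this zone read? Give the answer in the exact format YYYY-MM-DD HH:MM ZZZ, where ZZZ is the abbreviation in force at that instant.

2023-10-31 04:02 QTK

Query: 2023-10-31 06:47 UTC
Rule 3/5 (QTK, -02:45): 2023-06-10 22:57 UTC ≤ query < 2024-02-12 00:11 UTC
6·60 + 47 - 165 = 242 min
242 = 0·1440 + 242; 242 = 4·60 + 2 → 04:02, same day
→ 2023-10-31 04:02 QTK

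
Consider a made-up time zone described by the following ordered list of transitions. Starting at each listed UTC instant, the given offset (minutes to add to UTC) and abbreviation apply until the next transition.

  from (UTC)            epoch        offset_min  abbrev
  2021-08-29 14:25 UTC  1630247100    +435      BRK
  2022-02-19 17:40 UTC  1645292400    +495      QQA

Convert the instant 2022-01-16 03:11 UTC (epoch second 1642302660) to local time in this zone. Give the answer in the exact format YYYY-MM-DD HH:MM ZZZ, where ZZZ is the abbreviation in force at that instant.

2022-01-16 10:26 BRK

Query: 2022-01-16 03:11 UTC
Rule 1/2 (BRK, +07:15): 2021-08-29 14:25 UTC ≤ query < 2022-02-19 17:40 UTC
3·60 + 11 + 435 = 626 min
626 = 0·1440 + 626; 626 = 10·60 + 26 → 10:26, same day
→ 2022-01-16 10:26 BRK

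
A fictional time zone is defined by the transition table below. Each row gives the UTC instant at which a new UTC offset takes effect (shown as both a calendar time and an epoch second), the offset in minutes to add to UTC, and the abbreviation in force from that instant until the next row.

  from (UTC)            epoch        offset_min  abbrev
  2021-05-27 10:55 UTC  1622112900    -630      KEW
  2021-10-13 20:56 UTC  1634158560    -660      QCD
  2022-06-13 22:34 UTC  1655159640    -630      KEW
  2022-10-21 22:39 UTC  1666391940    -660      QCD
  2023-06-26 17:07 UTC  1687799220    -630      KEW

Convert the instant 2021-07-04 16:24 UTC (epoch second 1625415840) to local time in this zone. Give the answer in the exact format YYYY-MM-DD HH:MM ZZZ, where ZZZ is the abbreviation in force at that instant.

2021-07-04 05:54 KEW

Query: 2021-07-04 16:24 UTC
Rule 1/5 (KEW, -10:30): 2021-05-27 10:55 UTC ≤ query < 2021-10-13 20:56 UTC
16·60 + 24 - 630 = 354 min
354 = 0·1440 + 354; 354 = 5·60 + 54 → 05:54, same day
→ 2021-07-04 05:54 KEW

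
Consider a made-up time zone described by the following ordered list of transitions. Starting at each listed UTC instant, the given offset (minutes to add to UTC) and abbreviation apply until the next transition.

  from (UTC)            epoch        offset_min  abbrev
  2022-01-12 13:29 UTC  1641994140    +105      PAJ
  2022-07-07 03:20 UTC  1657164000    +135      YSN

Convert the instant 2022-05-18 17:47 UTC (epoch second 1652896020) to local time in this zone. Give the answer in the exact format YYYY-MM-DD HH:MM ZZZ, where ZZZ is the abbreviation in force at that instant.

Query: 2022-05-18 17:47 UTC
Rule 1/2 (PAJ, +01:45): 2022-01-12 13:29 UTC ≤ query < 2022-07-07 03:20 UTC
17·60 + 47 + 105 = 1172 min
1172 = 0·1440 + 1172; 1172 = 19·60 + 32 → 19:32, same day
→ 2022-05-18 19:32 PAJ

2022-05-18 19:32 PAJ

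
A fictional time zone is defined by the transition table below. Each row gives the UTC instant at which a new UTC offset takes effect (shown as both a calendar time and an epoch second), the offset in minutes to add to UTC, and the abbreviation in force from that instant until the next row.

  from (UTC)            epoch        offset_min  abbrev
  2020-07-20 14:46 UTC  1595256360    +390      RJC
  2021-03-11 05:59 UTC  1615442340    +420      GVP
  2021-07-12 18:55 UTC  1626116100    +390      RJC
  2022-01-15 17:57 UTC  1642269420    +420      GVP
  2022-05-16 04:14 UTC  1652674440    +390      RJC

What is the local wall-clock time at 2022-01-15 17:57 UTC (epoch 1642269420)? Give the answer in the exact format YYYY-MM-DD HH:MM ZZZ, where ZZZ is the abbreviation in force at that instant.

2022-01-16 00:57 GVP

Query: 2022-01-15 17:57 UTC
Rule 4/5 (GVP, +07:00): 2022-01-15 17:57 UTC ≤ query < 2022-05-16 04:14 UTC
17·60 + 57 + 420 = 1497 min
1497 = 1·1440 + 57; 57 = 0·60 + 57 → 00:57, 2022-01-15 + 1 day = 2022-01-16
→ 2022-01-16 00:57 GVP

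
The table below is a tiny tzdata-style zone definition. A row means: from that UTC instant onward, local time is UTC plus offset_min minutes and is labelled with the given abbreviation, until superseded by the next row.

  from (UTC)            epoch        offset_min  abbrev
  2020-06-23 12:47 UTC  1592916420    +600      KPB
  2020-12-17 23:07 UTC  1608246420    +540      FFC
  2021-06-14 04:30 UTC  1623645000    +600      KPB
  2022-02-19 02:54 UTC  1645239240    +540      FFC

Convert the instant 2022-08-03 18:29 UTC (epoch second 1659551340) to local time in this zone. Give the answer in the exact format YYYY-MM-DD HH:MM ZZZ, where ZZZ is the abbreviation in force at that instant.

Query: 2022-08-03 18:29 UTC
Rule 4/4 (FFC, +09:00): 2022-02-19 02:54 UTC ≤ query < +∞
18·60 + 29 + 540 = 1649 min
1649 = 1·1440 + 209; 209 = 3·60 + 29 → 03:29, 2022-08-03 + 1 day = 2022-08-04
→ 2022-08-04 03:29 FFC

2022-08-04 03:29 FFC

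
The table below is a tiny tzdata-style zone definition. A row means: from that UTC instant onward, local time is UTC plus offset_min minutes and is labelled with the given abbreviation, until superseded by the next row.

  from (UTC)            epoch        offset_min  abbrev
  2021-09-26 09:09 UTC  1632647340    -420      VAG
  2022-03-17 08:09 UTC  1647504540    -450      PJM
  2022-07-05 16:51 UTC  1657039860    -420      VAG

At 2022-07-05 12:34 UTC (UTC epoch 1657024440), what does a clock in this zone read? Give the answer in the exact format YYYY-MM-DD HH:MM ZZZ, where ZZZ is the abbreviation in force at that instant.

Query: 2022-07-05 12:34 UTC
Rule 2/3 (PJM, -07:30): 2022-03-17 08:09 UTC ≤ query < 2022-07-05 16:51 UTC
12·60 + 34 - 450 = 304 min
304 = 0·1440 + 304; 304 = 5·60 + 4 → 05:04, same day
→ 2022-07-05 05:04 PJM

2022-07-05 05:04 PJM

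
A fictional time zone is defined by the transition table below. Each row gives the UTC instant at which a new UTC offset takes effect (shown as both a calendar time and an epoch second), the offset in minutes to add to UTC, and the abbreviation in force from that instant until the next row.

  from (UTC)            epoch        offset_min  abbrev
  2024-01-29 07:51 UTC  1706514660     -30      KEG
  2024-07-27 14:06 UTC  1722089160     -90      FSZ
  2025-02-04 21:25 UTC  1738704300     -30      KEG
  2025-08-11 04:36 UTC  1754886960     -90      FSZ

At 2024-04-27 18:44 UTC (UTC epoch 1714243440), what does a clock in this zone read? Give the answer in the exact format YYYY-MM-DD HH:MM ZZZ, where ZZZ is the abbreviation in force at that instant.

2024-04-27 18:14 KEG

Query: 2024-04-27 18:44 UTC
Rule 1/4 (KEG, -00:30): 2024-01-29 07:51 UTC ≤ query < 2024-07-27 14:06 UTC
18·60 + 44 - 30 = 1094 min
1094 = 0·1440 + 1094; 1094 = 18·60 + 14 → 18:14, same day
→ 2024-04-27 18:14 KEG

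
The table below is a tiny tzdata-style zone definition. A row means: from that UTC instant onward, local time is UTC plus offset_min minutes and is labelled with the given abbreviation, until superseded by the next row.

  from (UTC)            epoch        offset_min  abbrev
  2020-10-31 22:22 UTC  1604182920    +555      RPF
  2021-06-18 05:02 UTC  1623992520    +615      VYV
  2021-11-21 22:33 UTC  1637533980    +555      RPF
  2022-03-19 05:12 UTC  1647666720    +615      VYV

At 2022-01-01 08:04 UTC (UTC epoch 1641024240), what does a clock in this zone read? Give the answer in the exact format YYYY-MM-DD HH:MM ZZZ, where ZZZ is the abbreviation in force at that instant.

Query: 2022-01-01 08:04 UTC
Rule 3/4 (RPF, +09:15): 2021-11-21 22:33 UTC ≤ query < 2022-03-19 05:12 UTC
8·60 + 4 + 555 = 1039 min
1039 = 0·1440 + 1039; 1039 = 17·60 + 19 → 17:19, same day
→ 2022-01-01 17:19 RPF

2022-01-01 17:19 RPF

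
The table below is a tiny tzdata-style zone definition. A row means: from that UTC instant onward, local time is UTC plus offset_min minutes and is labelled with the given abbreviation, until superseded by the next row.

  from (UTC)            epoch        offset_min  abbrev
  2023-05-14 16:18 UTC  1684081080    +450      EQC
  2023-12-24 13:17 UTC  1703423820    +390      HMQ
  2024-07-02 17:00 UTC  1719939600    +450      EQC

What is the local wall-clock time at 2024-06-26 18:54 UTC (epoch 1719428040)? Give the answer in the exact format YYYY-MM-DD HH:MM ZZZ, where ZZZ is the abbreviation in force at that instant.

2024-06-27 01:24 HMQ

Query: 2024-06-26 18:54 UTC
Rule 2/3 (HMQ, +06:30): 2023-12-24 13:17 UTC ≤ query < 2024-07-02 17:00 UTC
18·60 + 54 + 390 = 1524 min
1524 = 1·1440 + 84; 84 = 1·60 + 24 → 01:24, 2024-06-26 + 1 day = 2024-06-27
→ 2024-06-27 01:24 HMQ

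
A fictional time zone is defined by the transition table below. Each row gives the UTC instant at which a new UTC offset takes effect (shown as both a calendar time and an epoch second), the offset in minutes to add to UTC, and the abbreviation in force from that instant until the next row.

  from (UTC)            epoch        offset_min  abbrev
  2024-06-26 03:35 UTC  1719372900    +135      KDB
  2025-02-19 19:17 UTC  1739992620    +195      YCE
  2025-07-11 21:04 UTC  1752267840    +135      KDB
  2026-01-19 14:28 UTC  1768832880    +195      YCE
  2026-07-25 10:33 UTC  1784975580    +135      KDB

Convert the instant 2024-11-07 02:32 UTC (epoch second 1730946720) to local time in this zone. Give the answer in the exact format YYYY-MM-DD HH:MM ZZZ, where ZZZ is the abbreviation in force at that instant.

Query: 2024-11-07 02:32 UTC
Rule 1/5 (KDB, +02:15): 2024-06-26 03:35 UTC ≤ query < 2025-02-19 19:17 UTC
2·60 + 32 + 135 = 287 min
287 = 0·1440 + 287; 287 = 4·60 + 47 → 04:47, same day
→ 2024-11-07 04:47 KDB

2024-11-07 04:47 KDB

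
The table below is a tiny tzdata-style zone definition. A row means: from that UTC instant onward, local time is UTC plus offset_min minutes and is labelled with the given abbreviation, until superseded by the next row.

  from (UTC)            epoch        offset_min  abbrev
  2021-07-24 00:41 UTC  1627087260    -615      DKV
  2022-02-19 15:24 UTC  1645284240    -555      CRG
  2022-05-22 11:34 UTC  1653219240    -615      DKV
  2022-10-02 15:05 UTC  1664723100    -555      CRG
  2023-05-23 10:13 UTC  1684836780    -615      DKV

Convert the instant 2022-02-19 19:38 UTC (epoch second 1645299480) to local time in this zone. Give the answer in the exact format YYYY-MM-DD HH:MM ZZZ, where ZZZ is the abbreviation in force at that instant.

Query: 2022-02-19 19:38 UTC
Rule 2/5 (CRG, -09:15): 2022-02-19 15:24 UTC ≤ query < 2022-05-22 11:34 UTC
19·60 + 38 - 555 = 623 min
623 = 0·1440 + 623; 623 = 10·60 + 23 → 10:23, same day
→ 2022-02-19 10:23 CRG

2022-02-19 10:23 CRG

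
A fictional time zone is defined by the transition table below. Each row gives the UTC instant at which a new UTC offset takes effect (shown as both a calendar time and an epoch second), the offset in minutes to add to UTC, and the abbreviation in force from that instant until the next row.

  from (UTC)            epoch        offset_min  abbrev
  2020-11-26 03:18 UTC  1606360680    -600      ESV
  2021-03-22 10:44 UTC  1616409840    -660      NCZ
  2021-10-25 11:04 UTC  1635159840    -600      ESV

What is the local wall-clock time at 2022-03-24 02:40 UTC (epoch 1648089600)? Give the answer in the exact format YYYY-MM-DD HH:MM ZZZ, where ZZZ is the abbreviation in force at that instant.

2022-03-23 16:40 ESV

Query: 2022-03-24 02:40 UTC
Rule 3/3 (ESV, -10:00): 2021-10-25 11:04 UTC ≤ query < +∞
2·60 + 40 - 600 = -440 min
-440 = -1·1440 + 1000; 1000 = 16·60 + 40 → 16:40, 2022-03-24 - 1 day = 2022-03-23
→ 2022-03-23 16:40 ESV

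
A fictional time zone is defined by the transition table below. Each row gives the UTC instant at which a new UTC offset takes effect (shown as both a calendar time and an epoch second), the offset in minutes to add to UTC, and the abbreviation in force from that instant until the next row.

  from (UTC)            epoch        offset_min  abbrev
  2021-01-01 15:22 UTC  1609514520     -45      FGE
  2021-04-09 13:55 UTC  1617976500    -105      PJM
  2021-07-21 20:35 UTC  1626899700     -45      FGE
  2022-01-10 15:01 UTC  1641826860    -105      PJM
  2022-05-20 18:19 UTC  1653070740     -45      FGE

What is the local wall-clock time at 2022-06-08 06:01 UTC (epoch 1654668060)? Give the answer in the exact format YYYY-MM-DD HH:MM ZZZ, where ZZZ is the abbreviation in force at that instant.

2022-06-08 05:16 FGE

Query: 2022-06-08 06:01 UTC
Rule 5/5 (FGE, -00:45): 2022-05-20 18:19 UTC ≤ query < +∞
6·60 + 1 - 45 = 316 min
316 = 0·1440 + 316; 316 = 5·60 + 16 → 05:16, same day
→ 2022-06-08 05:16 FGE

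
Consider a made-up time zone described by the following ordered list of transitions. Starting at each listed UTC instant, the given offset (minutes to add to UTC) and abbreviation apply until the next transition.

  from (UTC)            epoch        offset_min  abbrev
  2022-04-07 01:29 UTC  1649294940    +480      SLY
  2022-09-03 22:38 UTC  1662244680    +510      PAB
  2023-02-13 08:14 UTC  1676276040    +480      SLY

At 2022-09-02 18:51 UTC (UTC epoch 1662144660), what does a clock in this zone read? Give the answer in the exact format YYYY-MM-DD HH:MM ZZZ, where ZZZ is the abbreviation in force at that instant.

2022-09-03 02:51 SLY

Query: 2022-09-02 18:51 UTC
Rule 1/3 (SLY, +08:00): 2022-04-07 01:29 UTC ≤ query < 2022-09-03 22:38 UTC
18·60 + 51 + 480 = 1611 min
1611 = 1·1440 + 171; 171 = 2·60 + 51 → 02:51, 2022-09-02 + 1 day = 2022-09-03
→ 2022-09-03 02:51 SLY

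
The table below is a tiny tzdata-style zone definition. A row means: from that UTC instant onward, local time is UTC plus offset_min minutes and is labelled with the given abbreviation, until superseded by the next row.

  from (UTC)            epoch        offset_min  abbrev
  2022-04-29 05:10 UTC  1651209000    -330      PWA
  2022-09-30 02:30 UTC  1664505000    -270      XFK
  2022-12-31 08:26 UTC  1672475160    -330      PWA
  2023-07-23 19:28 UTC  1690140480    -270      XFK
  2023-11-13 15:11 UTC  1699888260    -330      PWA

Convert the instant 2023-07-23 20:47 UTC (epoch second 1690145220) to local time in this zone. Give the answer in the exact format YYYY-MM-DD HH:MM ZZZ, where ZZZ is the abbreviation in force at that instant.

2023-07-23 16:17 XFK

Query: 2023-07-23 20:47 UTC
Rule 4/5 (XFK, -04:30): 2023-07-23 19:28 UTC ≤ query < 2023-11-13 15:11 UTC
20·60 + 47 - 270 = 977 min
977 = 0·1440 + 977; 977 = 16·60 + 17 → 16:17, same day
→ 2023-07-23 16:17 XFK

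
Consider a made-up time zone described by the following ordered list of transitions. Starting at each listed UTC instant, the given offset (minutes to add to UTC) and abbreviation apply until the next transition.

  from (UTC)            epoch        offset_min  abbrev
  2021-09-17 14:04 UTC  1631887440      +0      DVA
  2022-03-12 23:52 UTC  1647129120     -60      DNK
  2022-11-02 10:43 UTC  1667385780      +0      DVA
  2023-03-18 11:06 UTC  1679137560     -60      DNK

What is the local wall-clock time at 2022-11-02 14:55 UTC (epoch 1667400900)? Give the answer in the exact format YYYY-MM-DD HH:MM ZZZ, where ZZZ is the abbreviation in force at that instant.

Query: 2022-11-02 14:55 UTC
Rule 3/4 (DVA, +00:00): 2022-11-02 10:43 UTC ≤ query < 2023-03-18 11:06 UTC
14·60 + 55 + 0 = 895 min
895 = 0·1440 + 895; 895 = 14·60 + 55 → 14:55, same day
→ 2022-11-02 14:55 DVA

2022-11-02 14:55 DVA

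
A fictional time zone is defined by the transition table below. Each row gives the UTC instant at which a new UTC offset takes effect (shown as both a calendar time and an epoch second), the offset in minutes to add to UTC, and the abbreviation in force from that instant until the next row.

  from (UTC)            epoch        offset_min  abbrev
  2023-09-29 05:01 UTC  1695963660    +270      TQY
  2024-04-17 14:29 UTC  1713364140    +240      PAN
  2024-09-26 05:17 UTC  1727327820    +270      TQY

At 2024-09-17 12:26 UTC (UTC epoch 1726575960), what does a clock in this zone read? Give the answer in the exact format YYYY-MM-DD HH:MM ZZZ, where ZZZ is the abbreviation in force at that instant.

2024-09-17 16:26 PAN

Query: 2024-09-17 12:26 UTC
Rule 2/3 (PAN, +04:00): 2024-04-17 14:29 UTC ≤ query < 2024-09-26 05:17 UTC
12·60 + 26 + 240 = 986 min
986 = 0·1440 + 986; 986 = 16·60 + 26 → 16:26, same day
→ 2024-09-17 16:26 PAN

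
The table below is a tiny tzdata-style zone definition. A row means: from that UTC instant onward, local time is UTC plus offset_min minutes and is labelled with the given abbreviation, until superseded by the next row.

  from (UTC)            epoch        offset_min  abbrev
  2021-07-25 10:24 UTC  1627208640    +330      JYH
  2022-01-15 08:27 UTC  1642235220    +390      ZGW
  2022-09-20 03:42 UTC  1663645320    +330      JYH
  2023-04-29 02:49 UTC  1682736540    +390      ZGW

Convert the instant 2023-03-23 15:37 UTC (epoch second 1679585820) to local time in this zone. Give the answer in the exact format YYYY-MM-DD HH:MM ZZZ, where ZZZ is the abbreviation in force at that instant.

2023-03-23 21:07 JYH

Query: 2023-03-23 15:37 UTC
Rule 3/4 (JYH, +05:30): 2022-09-20 03:42 UTC ≤ query < 2023-04-29 02:49 UTC
15·60 + 37 + 330 = 1267 min
1267 = 0·1440 + 1267; 1267 = 21·60 + 7 → 21:07, same day
→ 2023-03-23 21:07 JYH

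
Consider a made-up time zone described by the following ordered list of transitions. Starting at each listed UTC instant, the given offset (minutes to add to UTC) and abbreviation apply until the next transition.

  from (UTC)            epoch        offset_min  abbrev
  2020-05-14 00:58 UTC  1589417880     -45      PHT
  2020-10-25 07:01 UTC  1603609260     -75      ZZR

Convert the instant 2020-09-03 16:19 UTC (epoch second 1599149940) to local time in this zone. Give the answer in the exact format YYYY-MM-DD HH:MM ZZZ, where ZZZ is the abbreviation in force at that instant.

2020-09-03 15:34 PHT

Query: 2020-09-03 16:19 UTC
Rule 1/2 (PHT, -00:45): 2020-05-14 00:58 UTC ≤ query < 2020-10-25 07:01 UTC
16·60 + 19 - 45 = 934 min
934 = 0·1440 + 934; 934 = 15·60 + 34 → 15:34, same day
→ 2020-09-03 15:34 PHT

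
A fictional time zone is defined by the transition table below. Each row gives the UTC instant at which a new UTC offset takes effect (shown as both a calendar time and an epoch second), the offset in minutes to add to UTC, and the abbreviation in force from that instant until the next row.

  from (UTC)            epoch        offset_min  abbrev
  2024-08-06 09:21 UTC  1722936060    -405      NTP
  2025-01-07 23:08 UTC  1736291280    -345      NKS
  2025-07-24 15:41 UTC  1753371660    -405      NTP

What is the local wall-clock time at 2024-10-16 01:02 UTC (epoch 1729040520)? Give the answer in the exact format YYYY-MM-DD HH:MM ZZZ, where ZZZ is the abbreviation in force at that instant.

Query: 2024-10-16 01:02 UTC
Rule 1/3 (NTP, -06:45): 2024-08-06 09:21 UTC ≤ query < 2025-01-07 23:08 UTC
1·60 + 2 - 405 = -343 min
-343 = -1·1440 + 1097; 1097 = 18·60 + 17 → 18:17, 2024-10-16 - 1 day = 2024-10-15
→ 2024-10-15 18:17 NTP

2024-10-15 18:17 NTP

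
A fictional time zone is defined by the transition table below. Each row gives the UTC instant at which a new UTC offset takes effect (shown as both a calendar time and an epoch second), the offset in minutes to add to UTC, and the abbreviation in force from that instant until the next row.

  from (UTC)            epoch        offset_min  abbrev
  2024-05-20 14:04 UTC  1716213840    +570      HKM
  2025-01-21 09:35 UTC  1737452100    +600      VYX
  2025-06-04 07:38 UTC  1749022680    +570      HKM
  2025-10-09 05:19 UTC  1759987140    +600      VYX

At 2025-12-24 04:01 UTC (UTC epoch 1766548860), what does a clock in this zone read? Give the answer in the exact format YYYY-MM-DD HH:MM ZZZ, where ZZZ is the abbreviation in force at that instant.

2025-12-24 14:01 VYX

Query: 2025-12-24 04:01 UTC
Rule 4/4 (VYX, +10:00): 2025-10-09 05:19 UTC ≤ query < +∞
4·60 + 1 + 600 = 841 min
841 = 0·1440 + 841; 841 = 14·60 + 1 → 14:01, same day
→ 2025-12-24 14:01 VYX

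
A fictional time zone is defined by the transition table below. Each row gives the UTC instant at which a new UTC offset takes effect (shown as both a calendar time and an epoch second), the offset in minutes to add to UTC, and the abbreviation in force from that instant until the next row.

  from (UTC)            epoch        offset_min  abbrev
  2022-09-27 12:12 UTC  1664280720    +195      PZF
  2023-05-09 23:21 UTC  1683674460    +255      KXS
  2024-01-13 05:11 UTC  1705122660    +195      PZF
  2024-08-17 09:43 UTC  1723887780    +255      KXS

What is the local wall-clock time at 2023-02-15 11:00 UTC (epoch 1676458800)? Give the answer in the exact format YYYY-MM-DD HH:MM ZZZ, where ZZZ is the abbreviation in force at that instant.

2023-02-15 14:15 PZF

Query: 2023-02-15 11:00 UTC
Rule 1/4 (PZF, +03:15): 2022-09-27 12:12 UTC ≤ query < 2023-05-09 23:21 UTC
11·60 + 0 + 195 = 855 min
855 = 0·1440 + 855; 855 = 14·60 + 15 → 14:15, same day
→ 2023-02-15 14:15 PZF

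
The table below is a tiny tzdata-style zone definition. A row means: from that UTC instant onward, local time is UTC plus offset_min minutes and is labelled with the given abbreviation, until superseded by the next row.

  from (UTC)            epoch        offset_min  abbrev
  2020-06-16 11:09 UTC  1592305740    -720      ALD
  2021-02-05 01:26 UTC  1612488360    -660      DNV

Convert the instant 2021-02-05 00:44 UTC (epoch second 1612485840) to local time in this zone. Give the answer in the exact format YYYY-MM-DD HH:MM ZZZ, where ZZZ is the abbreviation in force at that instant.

Query: 2021-02-05 00:44 UTC
Rule 1/2 (ALD, -12:00): 2020-06-16 11:09 UTC ≤ query < 2021-02-05 01:26 UTC
0·60 + 44 - 720 = -676 min
-676 = -1·1440 + 764; 764 = 12·60 + 44 → 12:44, 2021-02-05 - 1 day = 2021-02-04
→ 2021-02-04 12:44 ALD

2021-02-04 12:44 ALD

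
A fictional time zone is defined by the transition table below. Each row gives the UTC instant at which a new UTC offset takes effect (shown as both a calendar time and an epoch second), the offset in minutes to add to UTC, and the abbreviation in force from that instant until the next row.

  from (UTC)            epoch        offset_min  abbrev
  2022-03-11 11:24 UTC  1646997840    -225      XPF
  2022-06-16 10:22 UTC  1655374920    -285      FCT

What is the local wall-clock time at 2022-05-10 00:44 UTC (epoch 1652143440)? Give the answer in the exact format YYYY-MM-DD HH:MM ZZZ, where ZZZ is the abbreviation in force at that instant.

Query: 2022-05-10 00:44 UTC
Rule 1/2 (XPF, -03:45): 2022-03-11 11:24 UTC ≤ query < 2022-06-16 10:22 UTC
0·60 + 44 - 225 = -181 min
-181 = -1·1440 + 1259; 1259 = 20·60 + 59 → 20:59, 2022-05-10 - 1 day = 2022-05-09
→ 2022-05-09 20:59 XPF

2022-05-09 20:59 XPF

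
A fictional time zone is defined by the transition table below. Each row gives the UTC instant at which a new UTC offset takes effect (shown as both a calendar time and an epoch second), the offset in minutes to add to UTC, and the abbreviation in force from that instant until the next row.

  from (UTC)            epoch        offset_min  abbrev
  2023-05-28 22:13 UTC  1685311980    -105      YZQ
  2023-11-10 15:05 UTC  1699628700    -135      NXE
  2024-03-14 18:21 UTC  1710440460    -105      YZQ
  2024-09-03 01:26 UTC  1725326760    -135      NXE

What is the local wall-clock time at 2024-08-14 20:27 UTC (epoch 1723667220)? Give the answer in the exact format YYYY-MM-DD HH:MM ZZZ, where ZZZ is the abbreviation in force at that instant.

Query: 2024-08-14 20:27 UTC
Rule 3/4 (YZQ, -01:45): 2024-03-14 18:21 UTC ≤ query < 2024-09-03 01:26 UTC
20·60 + 27 - 105 = 1122 min
1122 = 0·1440 + 1122; 1122 = 18·60 + 42 → 18:42, same day
→ 2024-08-14 18:42 YZQ

2024-08-14 18:42 YZQ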